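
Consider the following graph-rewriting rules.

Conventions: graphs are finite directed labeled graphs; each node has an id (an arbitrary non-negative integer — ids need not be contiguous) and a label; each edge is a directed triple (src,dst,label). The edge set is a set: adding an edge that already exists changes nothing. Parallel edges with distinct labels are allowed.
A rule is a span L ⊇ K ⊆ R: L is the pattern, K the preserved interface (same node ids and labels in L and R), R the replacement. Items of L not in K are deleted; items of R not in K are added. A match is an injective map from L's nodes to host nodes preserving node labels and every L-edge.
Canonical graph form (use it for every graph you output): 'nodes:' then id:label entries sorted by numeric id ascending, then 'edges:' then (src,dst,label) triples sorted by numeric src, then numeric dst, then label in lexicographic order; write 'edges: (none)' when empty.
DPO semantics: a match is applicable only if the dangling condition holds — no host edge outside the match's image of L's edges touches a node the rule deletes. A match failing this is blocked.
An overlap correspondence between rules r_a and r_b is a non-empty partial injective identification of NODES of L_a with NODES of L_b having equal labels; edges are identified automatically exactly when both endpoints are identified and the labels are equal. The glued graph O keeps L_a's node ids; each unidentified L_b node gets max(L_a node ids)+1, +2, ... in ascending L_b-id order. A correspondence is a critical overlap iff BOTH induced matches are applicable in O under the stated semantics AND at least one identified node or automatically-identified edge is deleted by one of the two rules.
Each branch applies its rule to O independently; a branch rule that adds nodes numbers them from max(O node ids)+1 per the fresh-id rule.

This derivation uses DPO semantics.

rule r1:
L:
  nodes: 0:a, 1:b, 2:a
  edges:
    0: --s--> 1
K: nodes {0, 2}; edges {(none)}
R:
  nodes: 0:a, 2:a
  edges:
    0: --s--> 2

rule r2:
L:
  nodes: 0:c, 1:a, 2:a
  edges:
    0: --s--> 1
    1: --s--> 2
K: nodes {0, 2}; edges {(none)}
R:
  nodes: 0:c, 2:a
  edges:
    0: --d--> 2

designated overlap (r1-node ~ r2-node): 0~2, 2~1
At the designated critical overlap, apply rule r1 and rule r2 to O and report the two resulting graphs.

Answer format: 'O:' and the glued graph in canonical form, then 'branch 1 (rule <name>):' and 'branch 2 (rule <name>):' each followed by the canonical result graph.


O:
nodes: 0:a, 1:b, 2:a, 3:c
edges: (0,1,s); (2,0,s); (3,2,s)
branch 1 (rule r1):
nodes: 0:a, 2:a, 3:c
edges: (0,2,s); (2,0,s); (3,2,s)
branch 2 (rule r2):
nodes: 0:a, 1:b, 3:c
edges: (0,1,s); (3,0,d)


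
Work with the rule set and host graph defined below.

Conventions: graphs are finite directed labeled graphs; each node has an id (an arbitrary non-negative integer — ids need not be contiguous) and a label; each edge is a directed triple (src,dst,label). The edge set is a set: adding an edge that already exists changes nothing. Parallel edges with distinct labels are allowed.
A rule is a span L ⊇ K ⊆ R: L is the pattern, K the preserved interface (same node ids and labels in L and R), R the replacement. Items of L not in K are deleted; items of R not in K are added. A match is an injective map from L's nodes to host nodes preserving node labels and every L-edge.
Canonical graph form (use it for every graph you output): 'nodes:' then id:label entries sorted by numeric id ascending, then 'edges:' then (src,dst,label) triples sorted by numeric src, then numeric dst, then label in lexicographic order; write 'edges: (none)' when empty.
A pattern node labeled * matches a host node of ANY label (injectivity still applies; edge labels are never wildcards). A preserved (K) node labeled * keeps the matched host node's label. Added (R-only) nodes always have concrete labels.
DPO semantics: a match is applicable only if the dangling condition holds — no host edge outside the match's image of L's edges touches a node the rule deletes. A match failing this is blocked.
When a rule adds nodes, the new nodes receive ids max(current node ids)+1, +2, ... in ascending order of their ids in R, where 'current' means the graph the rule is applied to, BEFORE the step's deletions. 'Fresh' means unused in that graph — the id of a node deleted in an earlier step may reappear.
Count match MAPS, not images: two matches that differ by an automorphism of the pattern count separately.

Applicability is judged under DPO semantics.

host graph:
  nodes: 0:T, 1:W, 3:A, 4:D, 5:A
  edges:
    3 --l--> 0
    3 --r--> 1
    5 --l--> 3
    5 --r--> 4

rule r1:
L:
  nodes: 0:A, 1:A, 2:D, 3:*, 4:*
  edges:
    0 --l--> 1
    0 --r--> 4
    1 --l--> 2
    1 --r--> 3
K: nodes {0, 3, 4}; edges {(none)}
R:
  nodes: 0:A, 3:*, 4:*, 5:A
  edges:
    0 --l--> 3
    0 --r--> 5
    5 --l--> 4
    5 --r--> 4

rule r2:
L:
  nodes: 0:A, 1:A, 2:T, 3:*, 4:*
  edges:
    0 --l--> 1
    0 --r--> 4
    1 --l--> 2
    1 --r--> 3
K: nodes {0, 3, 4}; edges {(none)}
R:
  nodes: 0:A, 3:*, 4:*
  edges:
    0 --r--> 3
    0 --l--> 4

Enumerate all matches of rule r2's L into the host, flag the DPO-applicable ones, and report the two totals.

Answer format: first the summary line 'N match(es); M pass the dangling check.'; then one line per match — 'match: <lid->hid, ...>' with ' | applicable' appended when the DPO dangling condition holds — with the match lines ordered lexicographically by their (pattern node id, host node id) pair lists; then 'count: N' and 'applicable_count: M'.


1 match(es); 1 pass the dangling check.
match: 0->5, 1->3, 2->0, 3->1, 4->4 | applicable
count: 1
applicable_count: 1


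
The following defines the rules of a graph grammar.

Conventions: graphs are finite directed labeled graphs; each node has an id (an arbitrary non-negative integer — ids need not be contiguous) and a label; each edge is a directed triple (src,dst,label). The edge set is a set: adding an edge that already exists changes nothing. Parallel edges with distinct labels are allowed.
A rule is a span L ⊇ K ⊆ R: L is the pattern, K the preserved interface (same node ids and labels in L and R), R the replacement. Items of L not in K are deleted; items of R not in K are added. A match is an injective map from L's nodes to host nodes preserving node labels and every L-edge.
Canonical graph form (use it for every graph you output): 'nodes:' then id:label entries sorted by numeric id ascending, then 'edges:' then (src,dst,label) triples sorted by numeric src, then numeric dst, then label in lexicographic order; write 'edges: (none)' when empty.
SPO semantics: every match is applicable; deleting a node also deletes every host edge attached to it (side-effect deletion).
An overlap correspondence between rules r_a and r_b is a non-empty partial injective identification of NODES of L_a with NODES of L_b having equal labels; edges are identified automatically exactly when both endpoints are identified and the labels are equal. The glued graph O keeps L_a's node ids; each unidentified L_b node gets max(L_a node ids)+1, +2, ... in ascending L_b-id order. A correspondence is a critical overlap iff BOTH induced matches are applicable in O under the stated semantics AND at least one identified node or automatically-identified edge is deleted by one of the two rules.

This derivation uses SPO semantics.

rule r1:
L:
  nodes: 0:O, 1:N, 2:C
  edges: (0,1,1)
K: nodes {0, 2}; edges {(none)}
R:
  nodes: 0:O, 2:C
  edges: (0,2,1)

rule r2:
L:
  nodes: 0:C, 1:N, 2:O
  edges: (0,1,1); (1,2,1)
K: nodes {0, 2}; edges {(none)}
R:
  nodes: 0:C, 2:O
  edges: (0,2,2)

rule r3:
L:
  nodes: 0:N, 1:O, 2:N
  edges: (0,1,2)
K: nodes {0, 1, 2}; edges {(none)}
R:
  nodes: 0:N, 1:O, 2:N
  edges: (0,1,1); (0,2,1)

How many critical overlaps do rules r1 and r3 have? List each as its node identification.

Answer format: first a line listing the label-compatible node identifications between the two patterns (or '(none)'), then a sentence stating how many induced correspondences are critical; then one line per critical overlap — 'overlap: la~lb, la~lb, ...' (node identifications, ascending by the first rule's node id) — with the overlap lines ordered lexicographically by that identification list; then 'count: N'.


label-compatible node identifications between L(r1) and L(r3): 0~1, 1~0, 1~2
4 of the induced correspondences are critical overlaps of r1 and r3.
overlap: 0~1, 1~0
overlap: 0~1, 1~2
overlap: 1~0
overlap: 1~2
count: 4


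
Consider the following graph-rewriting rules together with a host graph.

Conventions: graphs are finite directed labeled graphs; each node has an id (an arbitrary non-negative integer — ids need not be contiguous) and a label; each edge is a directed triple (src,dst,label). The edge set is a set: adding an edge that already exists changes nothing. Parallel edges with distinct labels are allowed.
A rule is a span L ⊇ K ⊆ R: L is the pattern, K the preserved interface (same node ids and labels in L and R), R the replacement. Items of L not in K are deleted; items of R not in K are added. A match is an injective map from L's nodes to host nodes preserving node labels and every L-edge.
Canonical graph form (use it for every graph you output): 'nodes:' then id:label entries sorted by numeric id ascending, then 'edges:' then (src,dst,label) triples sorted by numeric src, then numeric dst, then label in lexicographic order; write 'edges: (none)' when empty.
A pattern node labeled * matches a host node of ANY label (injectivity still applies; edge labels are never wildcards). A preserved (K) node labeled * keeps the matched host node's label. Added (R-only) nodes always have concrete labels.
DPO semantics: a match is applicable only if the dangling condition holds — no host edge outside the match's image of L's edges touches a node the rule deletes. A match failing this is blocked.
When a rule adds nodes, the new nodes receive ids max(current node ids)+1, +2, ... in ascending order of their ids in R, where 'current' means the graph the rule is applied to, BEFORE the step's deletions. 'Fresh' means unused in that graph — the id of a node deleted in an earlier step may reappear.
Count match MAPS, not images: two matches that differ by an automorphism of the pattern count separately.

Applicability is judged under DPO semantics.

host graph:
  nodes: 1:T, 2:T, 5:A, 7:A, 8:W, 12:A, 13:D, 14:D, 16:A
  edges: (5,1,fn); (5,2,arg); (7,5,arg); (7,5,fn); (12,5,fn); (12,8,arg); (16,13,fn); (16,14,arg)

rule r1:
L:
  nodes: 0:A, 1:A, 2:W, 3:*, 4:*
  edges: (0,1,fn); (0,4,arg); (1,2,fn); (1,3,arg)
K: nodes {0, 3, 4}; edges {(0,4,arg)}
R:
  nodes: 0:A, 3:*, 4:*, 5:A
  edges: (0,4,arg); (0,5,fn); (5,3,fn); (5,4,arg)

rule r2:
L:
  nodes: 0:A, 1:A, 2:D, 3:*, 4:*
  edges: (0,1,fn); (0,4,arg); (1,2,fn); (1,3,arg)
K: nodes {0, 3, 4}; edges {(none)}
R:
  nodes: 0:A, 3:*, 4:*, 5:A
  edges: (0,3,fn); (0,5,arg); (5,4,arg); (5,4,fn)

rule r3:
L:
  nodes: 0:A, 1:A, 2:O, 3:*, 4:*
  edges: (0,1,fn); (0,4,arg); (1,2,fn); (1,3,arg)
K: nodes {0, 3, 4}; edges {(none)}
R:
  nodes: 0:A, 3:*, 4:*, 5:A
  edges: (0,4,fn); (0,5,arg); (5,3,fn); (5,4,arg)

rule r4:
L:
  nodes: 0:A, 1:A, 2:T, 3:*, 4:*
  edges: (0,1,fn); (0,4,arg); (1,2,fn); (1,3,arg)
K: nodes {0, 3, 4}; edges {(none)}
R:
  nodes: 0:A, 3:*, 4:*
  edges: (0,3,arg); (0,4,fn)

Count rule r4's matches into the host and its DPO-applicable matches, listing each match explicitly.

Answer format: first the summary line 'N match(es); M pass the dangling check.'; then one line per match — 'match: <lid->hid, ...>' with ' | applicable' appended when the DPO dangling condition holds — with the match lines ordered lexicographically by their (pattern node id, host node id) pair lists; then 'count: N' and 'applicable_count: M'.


1 match(es); 0 pass the dangling check.
match: 0->12, 1->5, 2->1, 3->2, 4->8
count: 1
applicable_count: 0


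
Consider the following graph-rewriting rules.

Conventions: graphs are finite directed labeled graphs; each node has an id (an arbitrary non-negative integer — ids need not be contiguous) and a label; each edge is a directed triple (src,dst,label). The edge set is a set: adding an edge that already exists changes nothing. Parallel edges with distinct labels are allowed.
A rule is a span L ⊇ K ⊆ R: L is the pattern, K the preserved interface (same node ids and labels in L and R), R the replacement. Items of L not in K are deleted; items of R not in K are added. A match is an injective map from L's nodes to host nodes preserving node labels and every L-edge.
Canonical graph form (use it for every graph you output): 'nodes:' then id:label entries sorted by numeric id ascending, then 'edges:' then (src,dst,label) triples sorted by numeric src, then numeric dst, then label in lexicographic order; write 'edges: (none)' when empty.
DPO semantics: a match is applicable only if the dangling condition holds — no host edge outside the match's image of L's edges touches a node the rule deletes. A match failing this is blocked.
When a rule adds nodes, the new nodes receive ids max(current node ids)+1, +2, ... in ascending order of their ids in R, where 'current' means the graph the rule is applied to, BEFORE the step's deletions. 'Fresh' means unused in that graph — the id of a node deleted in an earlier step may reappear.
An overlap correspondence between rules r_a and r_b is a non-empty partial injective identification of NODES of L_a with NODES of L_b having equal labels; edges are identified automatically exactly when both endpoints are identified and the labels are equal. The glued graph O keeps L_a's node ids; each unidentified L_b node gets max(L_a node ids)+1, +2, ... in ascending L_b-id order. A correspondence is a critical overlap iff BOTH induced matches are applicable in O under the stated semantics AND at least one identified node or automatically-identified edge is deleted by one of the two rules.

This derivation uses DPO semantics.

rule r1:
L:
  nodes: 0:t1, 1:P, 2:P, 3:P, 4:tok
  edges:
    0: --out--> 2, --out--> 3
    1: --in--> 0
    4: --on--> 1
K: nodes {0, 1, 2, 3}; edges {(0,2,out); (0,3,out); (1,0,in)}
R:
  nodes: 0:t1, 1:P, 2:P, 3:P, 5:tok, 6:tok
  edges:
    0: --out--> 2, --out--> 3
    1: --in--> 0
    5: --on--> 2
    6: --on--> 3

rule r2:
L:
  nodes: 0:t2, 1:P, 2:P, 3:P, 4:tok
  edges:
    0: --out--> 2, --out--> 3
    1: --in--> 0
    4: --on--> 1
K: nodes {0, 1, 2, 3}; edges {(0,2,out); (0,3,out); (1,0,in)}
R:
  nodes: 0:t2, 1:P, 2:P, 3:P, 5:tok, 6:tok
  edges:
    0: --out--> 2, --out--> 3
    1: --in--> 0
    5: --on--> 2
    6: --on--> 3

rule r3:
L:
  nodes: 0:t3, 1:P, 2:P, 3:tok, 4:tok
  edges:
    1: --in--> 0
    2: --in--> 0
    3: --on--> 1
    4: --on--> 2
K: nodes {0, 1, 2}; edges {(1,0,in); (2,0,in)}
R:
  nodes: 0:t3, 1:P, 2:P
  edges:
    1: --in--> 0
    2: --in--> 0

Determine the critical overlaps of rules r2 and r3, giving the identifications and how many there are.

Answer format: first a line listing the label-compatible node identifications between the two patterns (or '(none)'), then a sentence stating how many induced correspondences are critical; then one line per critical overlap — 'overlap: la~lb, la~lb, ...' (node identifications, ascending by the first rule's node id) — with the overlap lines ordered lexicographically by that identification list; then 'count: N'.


label-compatible node identifications between L(r2) and L(r3): 1~1, 1~2, 2~1, 2~2, 3~1, 3~2, 4~3, 4~4
6 of the induced correspondences are critical overlaps of r2 and r3.
overlap: 1~1, 2~2, 4~3
overlap: 1~1, 3~2, 4~3
overlap: 1~1, 4~3
overlap: 1~2, 2~1, 4~4
overlap: 1~2, 3~1, 4~4
overlap: 1~2, 4~4
count: 6


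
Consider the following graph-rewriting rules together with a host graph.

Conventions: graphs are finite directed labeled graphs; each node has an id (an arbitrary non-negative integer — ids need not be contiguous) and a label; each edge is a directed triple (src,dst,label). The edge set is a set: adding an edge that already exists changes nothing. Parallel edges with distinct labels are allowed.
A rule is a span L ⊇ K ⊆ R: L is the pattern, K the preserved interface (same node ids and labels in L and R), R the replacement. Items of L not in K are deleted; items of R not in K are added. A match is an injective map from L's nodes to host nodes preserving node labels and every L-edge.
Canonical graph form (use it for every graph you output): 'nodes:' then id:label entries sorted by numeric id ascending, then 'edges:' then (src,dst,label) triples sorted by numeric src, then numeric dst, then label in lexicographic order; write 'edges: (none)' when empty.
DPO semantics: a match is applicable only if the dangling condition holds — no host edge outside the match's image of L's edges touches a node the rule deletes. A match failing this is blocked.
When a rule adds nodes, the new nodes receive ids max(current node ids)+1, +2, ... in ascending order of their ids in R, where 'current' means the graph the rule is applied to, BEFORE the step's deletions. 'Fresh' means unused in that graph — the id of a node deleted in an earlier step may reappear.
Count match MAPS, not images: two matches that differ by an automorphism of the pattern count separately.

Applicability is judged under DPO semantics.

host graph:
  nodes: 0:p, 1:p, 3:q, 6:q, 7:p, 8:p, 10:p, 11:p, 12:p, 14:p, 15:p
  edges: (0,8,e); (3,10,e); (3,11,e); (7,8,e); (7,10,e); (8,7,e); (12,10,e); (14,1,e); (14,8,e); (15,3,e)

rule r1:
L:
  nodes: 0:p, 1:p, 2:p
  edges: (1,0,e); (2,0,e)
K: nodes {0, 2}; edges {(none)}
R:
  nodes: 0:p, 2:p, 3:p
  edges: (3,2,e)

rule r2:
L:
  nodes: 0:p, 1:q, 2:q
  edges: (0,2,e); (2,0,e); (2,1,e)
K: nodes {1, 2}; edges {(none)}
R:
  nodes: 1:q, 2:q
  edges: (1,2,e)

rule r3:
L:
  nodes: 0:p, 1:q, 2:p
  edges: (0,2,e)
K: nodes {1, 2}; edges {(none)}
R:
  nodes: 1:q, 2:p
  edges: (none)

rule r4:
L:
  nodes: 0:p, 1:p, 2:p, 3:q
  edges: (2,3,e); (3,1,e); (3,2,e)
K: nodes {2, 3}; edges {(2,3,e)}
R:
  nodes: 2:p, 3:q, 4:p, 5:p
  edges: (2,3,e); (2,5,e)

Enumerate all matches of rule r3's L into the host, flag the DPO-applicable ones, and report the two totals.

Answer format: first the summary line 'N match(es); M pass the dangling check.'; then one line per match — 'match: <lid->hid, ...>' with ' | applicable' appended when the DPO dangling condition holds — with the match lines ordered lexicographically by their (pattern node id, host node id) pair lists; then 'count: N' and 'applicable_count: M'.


14 match(es); 4 pass the dangling check.
match: 0->0, 1->3, 2->8 | applicable
match: 0->0, 1->6, 2->8 | applicable
match: 0->7, 1->3, 2->8
match: 0->7, 1->3, 2->10
match: 0->7, 1->6, 2->8
match: 0->7, 1->6, 2->10
match: 0->8, 1->3, 2->7
match: 0->8, 1->6, 2->7
match: 0->12, 1->3, 2->10 | applicable
match: 0->12, 1->6, 2->10 | applicable
match: 0->14, 1->3, 2->1
match: 0->14, 1->3, 2->8
match: 0->14, 1->6, 2->1
match: 0->14, 1->6, 2->8
count: 14
applicable_count: 4


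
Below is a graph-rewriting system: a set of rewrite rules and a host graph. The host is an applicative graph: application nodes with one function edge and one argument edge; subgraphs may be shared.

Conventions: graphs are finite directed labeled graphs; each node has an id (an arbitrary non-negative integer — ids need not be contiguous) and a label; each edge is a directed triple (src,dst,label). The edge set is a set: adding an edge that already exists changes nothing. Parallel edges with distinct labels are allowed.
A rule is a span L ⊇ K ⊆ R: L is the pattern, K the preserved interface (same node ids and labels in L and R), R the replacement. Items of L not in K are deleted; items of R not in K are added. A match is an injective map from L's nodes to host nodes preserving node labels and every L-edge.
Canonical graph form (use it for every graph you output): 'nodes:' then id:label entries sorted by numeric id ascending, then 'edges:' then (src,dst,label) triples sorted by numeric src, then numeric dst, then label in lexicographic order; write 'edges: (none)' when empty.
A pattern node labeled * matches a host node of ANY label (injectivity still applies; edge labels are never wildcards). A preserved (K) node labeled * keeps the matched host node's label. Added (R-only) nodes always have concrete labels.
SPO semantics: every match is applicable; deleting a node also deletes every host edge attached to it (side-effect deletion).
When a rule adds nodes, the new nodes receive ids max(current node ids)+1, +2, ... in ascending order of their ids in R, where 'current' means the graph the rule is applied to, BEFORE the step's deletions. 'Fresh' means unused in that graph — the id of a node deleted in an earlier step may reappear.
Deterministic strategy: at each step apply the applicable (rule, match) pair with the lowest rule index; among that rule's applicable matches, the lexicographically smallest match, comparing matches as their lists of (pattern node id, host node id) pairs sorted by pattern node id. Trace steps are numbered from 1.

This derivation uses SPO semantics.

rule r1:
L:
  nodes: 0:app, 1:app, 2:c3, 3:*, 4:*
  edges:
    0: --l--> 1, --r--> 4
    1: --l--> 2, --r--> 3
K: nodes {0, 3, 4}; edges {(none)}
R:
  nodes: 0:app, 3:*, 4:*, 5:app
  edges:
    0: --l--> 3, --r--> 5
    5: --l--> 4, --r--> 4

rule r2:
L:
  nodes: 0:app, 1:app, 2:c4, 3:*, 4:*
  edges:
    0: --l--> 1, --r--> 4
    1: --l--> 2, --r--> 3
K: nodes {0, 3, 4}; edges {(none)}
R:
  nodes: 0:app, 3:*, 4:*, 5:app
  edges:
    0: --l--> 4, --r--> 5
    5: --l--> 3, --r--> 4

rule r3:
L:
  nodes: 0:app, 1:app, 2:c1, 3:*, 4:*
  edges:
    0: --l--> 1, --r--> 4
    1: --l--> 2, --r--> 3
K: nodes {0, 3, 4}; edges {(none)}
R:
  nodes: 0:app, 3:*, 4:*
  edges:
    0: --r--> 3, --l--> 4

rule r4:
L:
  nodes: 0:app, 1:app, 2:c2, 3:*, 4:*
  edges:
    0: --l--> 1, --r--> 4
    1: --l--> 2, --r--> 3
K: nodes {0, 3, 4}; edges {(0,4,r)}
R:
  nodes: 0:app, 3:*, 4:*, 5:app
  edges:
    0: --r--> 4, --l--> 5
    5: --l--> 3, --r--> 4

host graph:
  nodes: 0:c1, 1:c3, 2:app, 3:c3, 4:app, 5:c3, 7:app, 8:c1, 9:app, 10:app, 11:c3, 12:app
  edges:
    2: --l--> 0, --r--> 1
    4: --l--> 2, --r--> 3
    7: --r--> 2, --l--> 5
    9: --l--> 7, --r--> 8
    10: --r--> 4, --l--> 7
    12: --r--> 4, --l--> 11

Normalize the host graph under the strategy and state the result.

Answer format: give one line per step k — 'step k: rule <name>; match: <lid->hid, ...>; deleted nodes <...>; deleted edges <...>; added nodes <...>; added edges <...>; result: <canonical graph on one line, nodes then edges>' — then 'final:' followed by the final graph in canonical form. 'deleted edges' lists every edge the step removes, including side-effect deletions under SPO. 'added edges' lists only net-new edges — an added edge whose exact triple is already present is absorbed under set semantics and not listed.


step 1: rule r1; match: 0->9, 1->7, 2->5, 3->2, 4->8; deleted nodes 5, 7; deleted edges (7,2,r); (7,5,l); (9,7,l); (9,8,r); (10,7,l); added nodes 13; added edges (9,2,l); (9,13,r); (13,8,l); (13,8,r); result: nodes: 0:c1, 1:c3, 2:app, 3:c3, 4:app, 8:c1, 9:app, 10:app, 11:c3, 12:app, 13:app edges: (2,0,l); (2,1,r); (4,2,l); (4,3,r); (9,2,l); (9,13,r); (10,4,r); (12,4,r); (12,11,l); (13,8,l); (13,8,r)
step 2: rule r3; match: 0->4, 1->2, 2->0, 3->1, 4->3; deleted nodes 0, 2; deleted edges (2,0,l); (2,1,r); (4,2,l); (4,3,r); (9,2,l); added nodes (none); added edges (4,1,r); (4,3,l); result: nodes: 1:c3, 3:c3, 4:app, 8:c1, 9:app, 10:app, 11:c3, 12:app, 13:app edges: (4,1,r); (4,3,l); (9,13,r); (10,4,r); (12,4,r); (12,11,l); (13,8,l); (13,8,r)
final:
nodes: 1:c3, 3:c3, 4:app, 8:c1, 9:app, 10:app, 11:c3, 12:app, 13:app
edges: (4,1,r); (4,3,l); (9,13,r); (10,4,r); (12,4,r); (12,11,l); (13,8,l); (13,8,r)


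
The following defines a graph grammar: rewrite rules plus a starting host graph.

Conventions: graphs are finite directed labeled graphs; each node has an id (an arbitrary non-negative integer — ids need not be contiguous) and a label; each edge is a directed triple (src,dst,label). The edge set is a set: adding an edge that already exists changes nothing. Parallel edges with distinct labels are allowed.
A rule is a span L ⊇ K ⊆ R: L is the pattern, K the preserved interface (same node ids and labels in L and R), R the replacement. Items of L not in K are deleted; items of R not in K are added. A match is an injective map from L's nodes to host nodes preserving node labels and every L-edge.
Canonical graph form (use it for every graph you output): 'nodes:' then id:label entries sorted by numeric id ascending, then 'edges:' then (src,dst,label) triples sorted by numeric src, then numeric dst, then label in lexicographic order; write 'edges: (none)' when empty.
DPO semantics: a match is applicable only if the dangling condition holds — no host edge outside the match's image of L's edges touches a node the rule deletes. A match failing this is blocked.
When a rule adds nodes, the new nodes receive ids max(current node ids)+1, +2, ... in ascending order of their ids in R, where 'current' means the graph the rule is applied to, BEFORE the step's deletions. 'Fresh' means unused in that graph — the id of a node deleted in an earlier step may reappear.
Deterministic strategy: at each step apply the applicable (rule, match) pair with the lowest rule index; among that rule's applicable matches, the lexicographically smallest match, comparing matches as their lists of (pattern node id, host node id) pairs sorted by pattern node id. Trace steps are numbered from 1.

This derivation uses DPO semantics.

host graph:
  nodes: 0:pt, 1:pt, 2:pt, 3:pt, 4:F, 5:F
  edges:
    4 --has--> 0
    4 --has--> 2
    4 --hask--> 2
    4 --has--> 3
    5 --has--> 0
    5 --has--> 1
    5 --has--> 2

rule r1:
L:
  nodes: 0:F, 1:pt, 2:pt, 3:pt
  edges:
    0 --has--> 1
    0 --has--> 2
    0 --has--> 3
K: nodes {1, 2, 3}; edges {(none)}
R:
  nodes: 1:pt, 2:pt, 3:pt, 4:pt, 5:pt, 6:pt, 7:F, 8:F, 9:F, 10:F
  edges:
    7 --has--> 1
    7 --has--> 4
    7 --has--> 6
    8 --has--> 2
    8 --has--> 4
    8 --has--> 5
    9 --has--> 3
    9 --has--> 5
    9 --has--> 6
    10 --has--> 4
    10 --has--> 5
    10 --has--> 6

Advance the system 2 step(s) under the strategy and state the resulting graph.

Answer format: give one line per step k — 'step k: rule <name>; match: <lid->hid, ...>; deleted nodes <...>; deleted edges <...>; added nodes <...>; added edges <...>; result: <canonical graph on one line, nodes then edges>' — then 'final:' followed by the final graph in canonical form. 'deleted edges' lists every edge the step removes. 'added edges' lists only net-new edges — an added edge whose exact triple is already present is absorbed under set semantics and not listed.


step 1: rule r1; match: 0->5, 1->0, 2->1, 3->2; deleted nodes 5; deleted edges (5,0,has); (5,1,has); (5,2,has); added nodes 6, 7, 8, 9, 10, 11, 12; added edges (9,0,has); (9,6,has); (9,8,has); (10,1,has); (10,6,has); (10,7,has); (11,2,has); (11,7,has); (11,8,has); (12,6,has); (12,7,has); (12,8,has); result: nodes: 0:pt, 1:pt, 2:pt, 3:pt, 4:F, 6:pt, 7:pt, 8:pt, 9:F, 10:F, 11:F, 12:F edges: (4,0,has); (4,2,has); (4,2,hask); (4,3,has); (9,0,has); (9,6,has); (9,8,has); (10,1,has); (10,6,has); (10,7,has); (11,2,has); (11,7,has); (11,8,has); (12,6,has); (12,7,has); (12,8,has)
step 2: rule r1; match: 0->9, 1->0, 2->6, 3->8; deleted nodes 9; deleted edges (9,0,has); (9,6,has); (9,8,has); added nodes 13, 14, 15, 16, 17, 18, 19; added edges (16,0,has); (16,13,has); (16,15,has); (17,6,has); (17,13,has); (17,14,has); (18,8,has); (18,14,has); (18,15,has); (19,13,has); (19,14,has); (19,15,has); result: nodes: 0:pt, 1:pt, 2:pt, 3:pt, 4:F, 6:pt, 7:pt, 8:pt, 10:F, 11:F, 12:F, 13:pt, 14:pt, 15:pt, 16:F, 17:F, 18:F, 19:F edges: (4,0,has); (4,2,has); (4,2,hask); (4,3,has); (10,1,has); (10,6,has); (10,7,has); (11,2,has); (11,7,has); (11,8,has); (12,6,has); (12,7,has); (12,8,has); (16,0,has); (16,13,has); (16,15,has); (17,6,has); (17,13,has); (17,14,has); (18,8,has); (18,14,has); (18,15,has); (19,13,has); (19,14,has); (19,15,has)
final:
nodes: 0:pt, 1:pt, 2:pt, 3:pt, 4:F, 6:pt, 7:pt, 8:pt, 10:F, 11:F, 12:F, 13:pt, 14:pt, 15:pt, 16:F, 17:F, 18:F, 19:F
edges: (4,0,has); (4,2,has); (4,2,hask); (4,3,has); (10,1,has); (10,6,has); (10,7,has); (11,2,has); (11,7,has); (11,8,has); (12,6,has); (12,7,has); (12,8,has); (16,0,has); (16,13,has); (16,15,has); (17,6,has); (17,13,has); (17,14,has); (18,8,has); (18,14,has); (18,15,has); (19,13,has); (19,14,has); (19,15,has)


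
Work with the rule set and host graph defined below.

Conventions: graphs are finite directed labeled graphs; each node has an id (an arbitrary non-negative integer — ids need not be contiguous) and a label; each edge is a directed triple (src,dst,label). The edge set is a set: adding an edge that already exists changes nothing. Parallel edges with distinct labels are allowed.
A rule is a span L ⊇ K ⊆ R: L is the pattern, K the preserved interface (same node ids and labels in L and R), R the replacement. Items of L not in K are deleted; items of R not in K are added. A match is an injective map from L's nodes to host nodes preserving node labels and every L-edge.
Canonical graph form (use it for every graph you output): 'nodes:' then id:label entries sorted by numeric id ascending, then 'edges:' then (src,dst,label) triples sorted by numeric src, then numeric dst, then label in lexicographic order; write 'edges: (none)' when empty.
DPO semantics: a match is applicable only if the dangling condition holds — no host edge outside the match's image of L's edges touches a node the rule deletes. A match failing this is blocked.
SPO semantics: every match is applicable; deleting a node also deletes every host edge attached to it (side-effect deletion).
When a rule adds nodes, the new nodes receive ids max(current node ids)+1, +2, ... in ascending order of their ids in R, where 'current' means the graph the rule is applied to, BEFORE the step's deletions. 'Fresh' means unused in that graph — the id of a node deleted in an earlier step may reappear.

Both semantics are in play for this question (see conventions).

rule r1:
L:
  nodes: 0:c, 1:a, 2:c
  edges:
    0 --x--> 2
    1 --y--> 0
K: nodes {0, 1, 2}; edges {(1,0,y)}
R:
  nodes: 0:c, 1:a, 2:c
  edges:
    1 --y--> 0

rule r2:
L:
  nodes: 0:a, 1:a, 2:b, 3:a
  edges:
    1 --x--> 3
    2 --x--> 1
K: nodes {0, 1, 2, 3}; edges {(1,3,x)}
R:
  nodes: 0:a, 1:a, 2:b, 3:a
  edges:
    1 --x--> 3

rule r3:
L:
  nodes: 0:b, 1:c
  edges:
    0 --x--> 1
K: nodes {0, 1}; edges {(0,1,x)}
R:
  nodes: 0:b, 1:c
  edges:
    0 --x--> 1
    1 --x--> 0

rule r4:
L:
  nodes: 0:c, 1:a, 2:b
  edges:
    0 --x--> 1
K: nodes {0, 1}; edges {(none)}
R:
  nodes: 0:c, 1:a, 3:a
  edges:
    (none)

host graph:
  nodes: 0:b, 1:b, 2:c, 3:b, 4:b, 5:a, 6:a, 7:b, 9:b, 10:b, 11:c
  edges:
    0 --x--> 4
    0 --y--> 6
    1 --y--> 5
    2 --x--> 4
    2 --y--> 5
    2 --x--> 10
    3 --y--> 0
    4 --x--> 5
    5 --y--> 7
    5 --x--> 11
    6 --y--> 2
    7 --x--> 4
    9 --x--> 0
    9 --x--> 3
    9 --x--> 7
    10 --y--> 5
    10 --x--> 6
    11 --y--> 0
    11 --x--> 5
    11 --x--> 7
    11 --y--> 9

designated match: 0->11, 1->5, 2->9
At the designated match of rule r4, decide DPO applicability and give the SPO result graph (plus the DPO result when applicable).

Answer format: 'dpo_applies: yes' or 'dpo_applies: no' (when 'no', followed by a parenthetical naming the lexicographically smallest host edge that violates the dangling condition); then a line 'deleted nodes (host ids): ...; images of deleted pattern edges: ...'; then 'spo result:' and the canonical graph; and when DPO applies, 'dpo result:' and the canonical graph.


dpo_applies: no
(the rule deletes node 9, which keeps host edge (9,0,x) outside the match image — the dangling condition fails, DPO blocks; SPO proceeds and side-deletes such edges)
deleted nodes (host ids): 9; images of deleted pattern edges: (11,5,x)
spo result:
nodes: 0:b, 1:b, 2:c, 3:b, 4:b, 5:a, 6:a, 7:b, 10:b, 11:c, 12:a
edges: (0,4,x); (0,6,y); (1,5,y); (2,4,x); (2,5,y); (2,10,x); (3,0,y); (4,5,x); (5,7,y); (5,11,x); (6,2,y); (7,4,x); (10,5,y); (10,6,x); (11,0,y); (11,7,x)


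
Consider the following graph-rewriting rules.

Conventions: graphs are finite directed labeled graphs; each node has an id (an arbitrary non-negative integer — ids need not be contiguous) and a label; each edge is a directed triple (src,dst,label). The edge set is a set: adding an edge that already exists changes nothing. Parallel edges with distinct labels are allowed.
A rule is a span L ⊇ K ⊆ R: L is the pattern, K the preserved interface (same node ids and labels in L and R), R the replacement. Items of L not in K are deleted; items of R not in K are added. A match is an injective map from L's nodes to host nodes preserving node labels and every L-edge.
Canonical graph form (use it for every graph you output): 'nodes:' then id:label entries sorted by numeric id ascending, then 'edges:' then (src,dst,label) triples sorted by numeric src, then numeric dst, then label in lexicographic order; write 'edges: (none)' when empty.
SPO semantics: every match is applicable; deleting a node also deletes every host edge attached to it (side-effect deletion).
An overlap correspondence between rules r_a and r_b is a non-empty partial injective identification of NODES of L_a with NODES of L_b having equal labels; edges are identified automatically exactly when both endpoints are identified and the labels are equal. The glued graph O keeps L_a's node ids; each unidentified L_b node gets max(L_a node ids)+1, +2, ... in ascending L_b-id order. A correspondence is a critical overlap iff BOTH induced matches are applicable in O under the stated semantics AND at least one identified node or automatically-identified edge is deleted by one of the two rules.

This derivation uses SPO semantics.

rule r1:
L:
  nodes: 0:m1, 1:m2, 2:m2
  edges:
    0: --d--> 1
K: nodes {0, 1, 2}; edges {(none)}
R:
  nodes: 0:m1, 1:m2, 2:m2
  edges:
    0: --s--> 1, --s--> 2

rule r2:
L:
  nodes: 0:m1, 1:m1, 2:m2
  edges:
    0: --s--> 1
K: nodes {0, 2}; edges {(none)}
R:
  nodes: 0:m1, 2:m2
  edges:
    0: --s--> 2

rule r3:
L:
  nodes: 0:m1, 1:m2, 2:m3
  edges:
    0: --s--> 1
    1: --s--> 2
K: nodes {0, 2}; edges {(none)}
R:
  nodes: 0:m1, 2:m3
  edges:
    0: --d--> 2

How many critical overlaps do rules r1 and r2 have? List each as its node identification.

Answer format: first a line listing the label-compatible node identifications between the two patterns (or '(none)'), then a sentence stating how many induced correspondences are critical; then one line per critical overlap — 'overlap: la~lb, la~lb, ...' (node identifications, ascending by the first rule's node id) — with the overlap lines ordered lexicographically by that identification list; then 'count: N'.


label-compatible node identifications between L(r1) and L(r2): 0~0, 0~1, 1~2, 2~2
3 of the induced correspondences are critical overlaps of r1 and r2.
overlap: 0~1
overlap: 0~1, 1~2
overlap: 0~1, 2~2
count: 3


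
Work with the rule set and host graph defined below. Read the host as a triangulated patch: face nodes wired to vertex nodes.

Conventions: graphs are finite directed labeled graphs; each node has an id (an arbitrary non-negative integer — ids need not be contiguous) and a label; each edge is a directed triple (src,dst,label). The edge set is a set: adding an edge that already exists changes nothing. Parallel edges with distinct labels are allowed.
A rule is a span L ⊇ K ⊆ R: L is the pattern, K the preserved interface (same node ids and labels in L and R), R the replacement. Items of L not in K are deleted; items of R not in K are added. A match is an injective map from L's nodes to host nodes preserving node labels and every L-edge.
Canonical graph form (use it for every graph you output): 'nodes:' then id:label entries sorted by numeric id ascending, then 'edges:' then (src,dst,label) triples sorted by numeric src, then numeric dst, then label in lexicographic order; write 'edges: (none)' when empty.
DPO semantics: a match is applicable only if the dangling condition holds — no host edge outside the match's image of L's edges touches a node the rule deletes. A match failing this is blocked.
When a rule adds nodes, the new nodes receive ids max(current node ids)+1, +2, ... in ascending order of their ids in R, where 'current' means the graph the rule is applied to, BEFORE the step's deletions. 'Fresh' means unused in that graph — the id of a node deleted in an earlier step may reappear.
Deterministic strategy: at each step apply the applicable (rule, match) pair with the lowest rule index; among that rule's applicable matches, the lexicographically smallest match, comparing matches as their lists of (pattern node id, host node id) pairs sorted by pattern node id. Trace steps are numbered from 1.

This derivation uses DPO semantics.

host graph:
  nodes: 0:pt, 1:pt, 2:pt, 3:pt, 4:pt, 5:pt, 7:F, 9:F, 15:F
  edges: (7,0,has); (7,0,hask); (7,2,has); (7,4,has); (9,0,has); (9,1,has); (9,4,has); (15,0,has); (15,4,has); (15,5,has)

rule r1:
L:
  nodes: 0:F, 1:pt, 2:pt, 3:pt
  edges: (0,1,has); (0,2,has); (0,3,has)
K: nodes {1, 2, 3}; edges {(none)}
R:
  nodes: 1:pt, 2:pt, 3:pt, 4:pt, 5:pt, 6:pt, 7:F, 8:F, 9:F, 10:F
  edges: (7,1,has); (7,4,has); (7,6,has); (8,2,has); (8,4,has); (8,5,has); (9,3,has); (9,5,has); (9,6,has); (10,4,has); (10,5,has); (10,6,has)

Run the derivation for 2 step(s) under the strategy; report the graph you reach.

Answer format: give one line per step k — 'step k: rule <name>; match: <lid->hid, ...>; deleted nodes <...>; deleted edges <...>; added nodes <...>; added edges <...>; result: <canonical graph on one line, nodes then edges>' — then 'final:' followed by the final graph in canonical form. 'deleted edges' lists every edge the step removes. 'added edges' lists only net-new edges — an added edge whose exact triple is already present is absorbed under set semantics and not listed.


step 1: rule r1; match: 0->9, 1->0, 2->1, 3->4; deleted nodes 9; deleted edges (9,0,has); (9,1,has); (9,4,has); added nodes 16, 17, 18, 19, 20, 21, 22; added edges (19,0,has); (19,16,has); (19,18,has); (20,1,has); (20,16,has); (20,17,has); (21,4,has); (21,17,has); (21,18,has); (22,16,has); (22,17,has); (22,18,has); result: nodes: 0:pt, 1:pt, 2:pt, 3:pt, 4:pt, 5:pt, 7:F, 15:F, 16:pt, 17:pt, 18:pt, 19:F, 20:F, 21:F, 22:F edges: (7,0,has); (7,0,hask); (7,2,has); (7,4,has); (15,0,has); (15,4,has); (15,5,has); (19,0,has); (19,16,has); (19,18,has); (20,1,has); (20,16,has); (20,17,has); (21,4,has); (21,17,has); (21,18,has); (22,16,has); (22,17,has); (22,18,has)
step 2: rule r1; match: 0->15, 1->0, 2->4, 3->5; deleted nodes 15; deleted edges (15,0,has); (15,4,has); (15,5,has); added nodes 23, 24, 25, 26, 27, 28, 29; added edges (26,0,has); (26,23,has); (26,25,has); (27,4,has); (27,23,has); (27,24,has); (28,5,has); (28,24,has); (28,25,has); (29,23,has); (29,24,has); (29,25,has); result: nodes: 0:pt, 1:pt, 2:pt, 3:pt, 4:pt, 5:pt, 7:F, 16:pt, 17:pt, 18:pt, 19:F, 20:F, 21:F, 22:F, 23:pt, 24:pt, 25:pt, 26:F, 27:F, 28:F, 29:F edges: (7,0,has); (7,0,hask); (7,2,has); (7,4,has); (19,0,has); (19,16,has); (19,18,has); (20,1,has); (20,16,has); (20,17,has); (21,4,has); (21,17,has); (21,18,has); (22,16,has); (22,17,has); (22,18,has); (26,0,has); (26,23,has); (26,25,has); (27,4,has); (27,23,has); (27,24,has); (28,5,has); (28,24,has); (28,25,has); (29,23,has); (29,24,has); (29,25,has)
final:
nodes: 0:pt, 1:pt, 2:pt, 3:pt, 4:pt, 5:pt, 7:F, 16:pt, 17:pt, 18:pt, 19:F, 20:F, 21:F, 22:F, 23:pt, 24:pt, 25:pt, 26:F, 27:F, 28:F, 29:F
edges: (7,0,has); (7,0,hask); (7,2,has); (7,4,has); (19,0,has); (19,16,has); (19,18,has); (20,1,has); (20,16,has); (20,17,has); (21,4,has); (21,17,has); (21,18,has); (22,16,has); (22,17,has); (22,18,has); (26,0,has); (26,23,has); (26,25,has); (27,4,has); (27,23,has); (27,24,has); (28,5,has); (28,24,has); (28,25,has); (29,23,has); (29,24,has); (29,25,has)


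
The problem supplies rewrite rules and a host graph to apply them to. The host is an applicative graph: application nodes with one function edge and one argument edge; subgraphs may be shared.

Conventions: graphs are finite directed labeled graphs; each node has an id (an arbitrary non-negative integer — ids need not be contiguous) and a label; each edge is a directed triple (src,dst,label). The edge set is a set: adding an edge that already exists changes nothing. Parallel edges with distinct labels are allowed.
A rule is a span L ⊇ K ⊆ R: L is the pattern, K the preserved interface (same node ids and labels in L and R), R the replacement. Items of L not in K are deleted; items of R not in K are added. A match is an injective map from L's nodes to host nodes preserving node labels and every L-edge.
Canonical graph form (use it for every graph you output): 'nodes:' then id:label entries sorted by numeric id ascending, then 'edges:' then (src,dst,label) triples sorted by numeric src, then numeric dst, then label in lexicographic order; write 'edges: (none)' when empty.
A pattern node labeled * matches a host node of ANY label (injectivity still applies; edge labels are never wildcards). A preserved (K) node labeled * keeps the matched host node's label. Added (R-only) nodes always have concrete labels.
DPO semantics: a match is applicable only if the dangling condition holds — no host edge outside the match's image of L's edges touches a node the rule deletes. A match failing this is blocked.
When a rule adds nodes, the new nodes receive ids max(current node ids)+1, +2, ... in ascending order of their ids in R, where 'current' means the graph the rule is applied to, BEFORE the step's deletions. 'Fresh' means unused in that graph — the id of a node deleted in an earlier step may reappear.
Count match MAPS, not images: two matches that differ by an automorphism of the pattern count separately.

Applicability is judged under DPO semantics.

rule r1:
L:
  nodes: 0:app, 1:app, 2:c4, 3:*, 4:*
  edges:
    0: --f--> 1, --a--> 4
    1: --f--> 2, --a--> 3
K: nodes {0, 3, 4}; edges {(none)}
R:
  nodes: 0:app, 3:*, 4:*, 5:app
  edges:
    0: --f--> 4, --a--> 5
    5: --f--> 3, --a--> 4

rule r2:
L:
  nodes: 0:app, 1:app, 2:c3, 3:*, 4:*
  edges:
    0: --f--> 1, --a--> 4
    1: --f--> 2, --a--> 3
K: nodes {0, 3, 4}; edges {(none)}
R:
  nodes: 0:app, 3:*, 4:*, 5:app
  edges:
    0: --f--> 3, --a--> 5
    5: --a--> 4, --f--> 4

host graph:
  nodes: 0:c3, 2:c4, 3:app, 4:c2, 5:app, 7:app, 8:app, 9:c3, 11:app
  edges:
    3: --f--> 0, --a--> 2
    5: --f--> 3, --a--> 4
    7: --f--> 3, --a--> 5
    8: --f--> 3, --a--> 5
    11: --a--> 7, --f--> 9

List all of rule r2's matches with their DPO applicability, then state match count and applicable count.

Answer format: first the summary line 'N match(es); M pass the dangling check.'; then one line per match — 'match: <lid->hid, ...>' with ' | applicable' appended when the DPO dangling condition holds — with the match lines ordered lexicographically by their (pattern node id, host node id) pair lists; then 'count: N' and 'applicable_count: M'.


3 match(es); 0 pass the dangling check.
match: 0->5, 1->3, 2->0, 3->2, 4->4
match: 0->7, 1->3, 2->0, 3->2, 4->5
match: 0->8, 1->3, 2->0, 3->2, 4->5
count: 3
applicable_count: 0
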